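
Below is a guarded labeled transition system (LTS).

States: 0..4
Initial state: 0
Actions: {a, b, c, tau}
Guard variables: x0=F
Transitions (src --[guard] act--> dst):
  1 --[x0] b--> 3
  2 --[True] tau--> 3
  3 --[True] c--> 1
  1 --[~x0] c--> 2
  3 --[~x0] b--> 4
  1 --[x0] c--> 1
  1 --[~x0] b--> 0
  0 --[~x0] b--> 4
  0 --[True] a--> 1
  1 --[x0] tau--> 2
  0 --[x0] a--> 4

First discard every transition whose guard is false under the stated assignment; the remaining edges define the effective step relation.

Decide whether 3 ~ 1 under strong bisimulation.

Bisimulation quotient by refinement:
  π0 = {{0,1,2,3,4}}
  π1 = {{0},{1,3},{2},{4}}
  π2 = {{0},{1},{2},{3},{4}}
5 equivalence class(es) (converged in 3)
[3]={3}  [1]={1}

Answer: NOT BISIMILAR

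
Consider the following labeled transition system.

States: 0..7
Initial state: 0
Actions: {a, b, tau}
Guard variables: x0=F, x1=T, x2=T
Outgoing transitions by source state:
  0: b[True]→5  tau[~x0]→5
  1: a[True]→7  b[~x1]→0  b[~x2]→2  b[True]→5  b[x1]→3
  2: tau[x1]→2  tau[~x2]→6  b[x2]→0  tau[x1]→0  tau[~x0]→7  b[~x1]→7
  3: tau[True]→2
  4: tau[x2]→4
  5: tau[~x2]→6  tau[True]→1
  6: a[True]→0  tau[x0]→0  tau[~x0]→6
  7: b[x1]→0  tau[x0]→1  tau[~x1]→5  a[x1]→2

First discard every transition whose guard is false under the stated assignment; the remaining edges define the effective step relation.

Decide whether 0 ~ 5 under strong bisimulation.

Answer: NOT BISIMILAR

Trace:
Refine partition for ~:
  round 0: {{0,1,2,3,4,5,6,7}}
  round 1: {{0,2},{1,7},{3,4,5},{6}}
  round 2: {{0},{1},{2},{3},{4},{5},{6},{7}}
8 equivalence class(es) (converged in 3)
[0]={0}  [5]={5}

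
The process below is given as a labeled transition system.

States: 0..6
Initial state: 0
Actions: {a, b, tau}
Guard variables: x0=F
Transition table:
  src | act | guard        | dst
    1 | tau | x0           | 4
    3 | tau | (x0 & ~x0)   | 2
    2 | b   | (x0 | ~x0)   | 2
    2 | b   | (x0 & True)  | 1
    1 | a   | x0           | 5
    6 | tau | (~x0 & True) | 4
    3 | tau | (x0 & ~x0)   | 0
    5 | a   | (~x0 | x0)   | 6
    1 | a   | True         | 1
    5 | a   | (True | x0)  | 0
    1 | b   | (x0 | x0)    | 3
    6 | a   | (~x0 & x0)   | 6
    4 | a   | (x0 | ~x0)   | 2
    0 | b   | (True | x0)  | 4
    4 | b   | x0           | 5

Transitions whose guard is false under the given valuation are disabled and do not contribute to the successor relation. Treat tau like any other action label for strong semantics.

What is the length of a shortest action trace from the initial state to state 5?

BFS to 5:
  L0 = {0}
  L1 = {4}
  L2 = {2}
5 never appears.

Answer: UNREACHABLE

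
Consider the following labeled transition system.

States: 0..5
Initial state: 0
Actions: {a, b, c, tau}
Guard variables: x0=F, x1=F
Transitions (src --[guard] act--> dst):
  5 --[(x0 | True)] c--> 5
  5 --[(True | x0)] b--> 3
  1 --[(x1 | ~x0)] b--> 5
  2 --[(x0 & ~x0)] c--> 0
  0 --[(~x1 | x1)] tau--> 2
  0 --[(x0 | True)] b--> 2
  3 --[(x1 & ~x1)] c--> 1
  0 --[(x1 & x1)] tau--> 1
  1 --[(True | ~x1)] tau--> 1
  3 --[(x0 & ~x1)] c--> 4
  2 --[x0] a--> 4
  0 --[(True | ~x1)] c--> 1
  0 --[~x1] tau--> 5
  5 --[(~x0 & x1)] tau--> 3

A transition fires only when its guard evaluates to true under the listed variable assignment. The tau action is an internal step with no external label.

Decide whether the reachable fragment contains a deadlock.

R = {0,1,2,3,5}
  0: b→2  c→1  tau→2  tau→5  [deg 4]
  1: b→5  tau→1  [deg 2]
  2: ∅  [STUCK]
  3: ∅  [STUCK]
  5: b→3  c→5  [deg 2]
witness 2: tau

Answer: DEADLOCK at state 2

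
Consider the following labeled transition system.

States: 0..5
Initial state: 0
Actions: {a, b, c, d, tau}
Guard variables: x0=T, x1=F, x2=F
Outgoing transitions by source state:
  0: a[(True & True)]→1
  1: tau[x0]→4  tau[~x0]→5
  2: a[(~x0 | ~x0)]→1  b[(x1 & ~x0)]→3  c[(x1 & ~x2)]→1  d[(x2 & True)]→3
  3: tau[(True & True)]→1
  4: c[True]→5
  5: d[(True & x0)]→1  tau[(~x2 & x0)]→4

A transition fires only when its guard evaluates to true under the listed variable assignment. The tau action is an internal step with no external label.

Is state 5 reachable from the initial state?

6 transition(s) survive guard evaluation.
depth 0: {0}
depth 1: {1}  cumulative {0,1}
depth 2: {4}  cumulative {0,1,4}
depth 3: {5}  cumulative {0,1,4,5}
Reach set: {0,1,4,5}
witness 5: a·tau·c

Answer: REACHABLE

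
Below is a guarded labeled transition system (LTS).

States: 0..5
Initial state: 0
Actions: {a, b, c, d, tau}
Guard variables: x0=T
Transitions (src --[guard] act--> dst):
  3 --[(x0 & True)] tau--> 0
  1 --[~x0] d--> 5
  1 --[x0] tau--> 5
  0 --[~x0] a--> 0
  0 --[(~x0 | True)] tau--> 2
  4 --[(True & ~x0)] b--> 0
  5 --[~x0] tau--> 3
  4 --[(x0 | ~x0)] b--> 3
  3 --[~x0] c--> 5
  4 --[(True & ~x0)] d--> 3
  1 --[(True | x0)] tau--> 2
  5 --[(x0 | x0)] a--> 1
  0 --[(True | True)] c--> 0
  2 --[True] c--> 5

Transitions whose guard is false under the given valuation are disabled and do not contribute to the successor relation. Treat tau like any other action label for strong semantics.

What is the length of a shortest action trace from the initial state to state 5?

Layered search for 5:
  L0 = {0}
  L1 = {2}
  L2 = {5}
depth(5)=2, e.g. tau·c

Answer: 2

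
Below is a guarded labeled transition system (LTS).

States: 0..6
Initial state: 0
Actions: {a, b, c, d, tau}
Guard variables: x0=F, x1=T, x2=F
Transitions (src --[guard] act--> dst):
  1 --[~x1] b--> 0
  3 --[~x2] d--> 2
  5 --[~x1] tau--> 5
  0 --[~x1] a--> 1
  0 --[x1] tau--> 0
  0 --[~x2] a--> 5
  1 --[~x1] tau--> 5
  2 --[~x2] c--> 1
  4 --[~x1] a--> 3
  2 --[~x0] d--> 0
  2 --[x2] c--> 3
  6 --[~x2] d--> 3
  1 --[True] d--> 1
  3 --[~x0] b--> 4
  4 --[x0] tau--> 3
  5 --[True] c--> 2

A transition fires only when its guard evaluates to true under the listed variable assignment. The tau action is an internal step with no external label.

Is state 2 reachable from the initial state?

9 transition(s) survive guard evaluation.
depth 0: {0}
depth 1: {5}  now seen {0,5}
depth 2: {2}  now seen {0,2,5}
depth 3: {1}  now seen {0,1,2,5}
Reachable = {0,1,2,5}
trace reaching 2: a·c

Answer: REACHABLE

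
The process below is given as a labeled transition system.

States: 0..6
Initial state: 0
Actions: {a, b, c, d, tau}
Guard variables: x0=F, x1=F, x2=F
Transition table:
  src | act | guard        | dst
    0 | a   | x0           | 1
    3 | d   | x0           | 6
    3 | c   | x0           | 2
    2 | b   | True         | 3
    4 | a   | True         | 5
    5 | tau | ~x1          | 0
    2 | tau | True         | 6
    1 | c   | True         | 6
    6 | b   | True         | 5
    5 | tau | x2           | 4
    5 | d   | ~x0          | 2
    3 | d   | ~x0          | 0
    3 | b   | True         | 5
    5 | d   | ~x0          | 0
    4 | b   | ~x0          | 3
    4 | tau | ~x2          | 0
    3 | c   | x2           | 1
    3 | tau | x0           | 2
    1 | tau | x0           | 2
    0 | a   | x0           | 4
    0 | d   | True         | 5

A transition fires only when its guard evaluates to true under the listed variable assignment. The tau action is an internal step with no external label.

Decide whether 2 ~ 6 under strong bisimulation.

Answer: NOT BISIMILAR

Trace:
Bisimulation quotient by refinement:
  round 0: {{0,1,2,3,4,5,6}}
  round 1: {{0},{1},{2},{3},{4},{5},{6}}
stable after 2 split(s): 7 block(s)
class of 2: {2}; class of 6: {6}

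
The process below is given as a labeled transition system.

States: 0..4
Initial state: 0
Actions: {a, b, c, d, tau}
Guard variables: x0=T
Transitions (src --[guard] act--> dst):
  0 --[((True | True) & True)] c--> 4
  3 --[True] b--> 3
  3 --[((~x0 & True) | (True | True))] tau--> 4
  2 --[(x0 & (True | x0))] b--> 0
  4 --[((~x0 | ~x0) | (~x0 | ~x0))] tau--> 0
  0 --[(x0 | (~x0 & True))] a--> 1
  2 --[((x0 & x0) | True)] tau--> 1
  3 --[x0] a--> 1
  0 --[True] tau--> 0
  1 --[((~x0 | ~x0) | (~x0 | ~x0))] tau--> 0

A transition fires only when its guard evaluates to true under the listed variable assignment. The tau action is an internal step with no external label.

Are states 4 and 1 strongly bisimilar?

Compute ~ classes (split until stable):
  round 0: {{0,1,2,3,4}}
  round 1: {{0},{1,4},{2},{3}}
Fixed point at round 2; 4 class(es).
[4]={1,4}  [1]={1,4}

Answer: BISIMILAR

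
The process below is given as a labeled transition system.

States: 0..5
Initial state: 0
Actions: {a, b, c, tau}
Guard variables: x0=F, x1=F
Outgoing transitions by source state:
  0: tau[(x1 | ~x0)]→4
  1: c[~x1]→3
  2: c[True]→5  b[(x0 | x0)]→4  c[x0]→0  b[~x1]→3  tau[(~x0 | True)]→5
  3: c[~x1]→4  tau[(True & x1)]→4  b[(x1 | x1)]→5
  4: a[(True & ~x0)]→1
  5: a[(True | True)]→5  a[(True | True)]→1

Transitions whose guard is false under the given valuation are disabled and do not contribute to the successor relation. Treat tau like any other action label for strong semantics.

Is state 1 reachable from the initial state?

Answer: REACHABLE

Analysis:
After dropping false guards: 9 live edges.
L0 = {0}
L1 = {4}  now seen {0,4}
L2 = {1}  now seen {0,1,4}
L3 = {3}  now seen {0,1,3,4}
Reach set: {0,1,3,4}
Path to 1: tau·a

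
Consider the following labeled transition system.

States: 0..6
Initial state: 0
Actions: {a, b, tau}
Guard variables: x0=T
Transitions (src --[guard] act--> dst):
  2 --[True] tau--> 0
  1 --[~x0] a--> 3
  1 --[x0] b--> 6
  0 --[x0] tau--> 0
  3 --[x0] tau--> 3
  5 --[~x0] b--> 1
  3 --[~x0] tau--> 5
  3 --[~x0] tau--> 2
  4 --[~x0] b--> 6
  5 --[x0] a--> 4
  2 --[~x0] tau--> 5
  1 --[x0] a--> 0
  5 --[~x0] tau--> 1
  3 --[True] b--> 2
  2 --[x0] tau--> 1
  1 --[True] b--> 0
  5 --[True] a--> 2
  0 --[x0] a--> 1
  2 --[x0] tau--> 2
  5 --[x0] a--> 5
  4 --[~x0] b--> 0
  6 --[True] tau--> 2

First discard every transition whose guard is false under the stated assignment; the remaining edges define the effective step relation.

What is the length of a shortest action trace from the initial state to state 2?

Answer: 3

Trace:
BFS to 2:
  depth 0: {0}
  depth 1: {1}
  depth 2: {6}
  depth 3: {2}
depth(2)=3, e.g. a·b·tau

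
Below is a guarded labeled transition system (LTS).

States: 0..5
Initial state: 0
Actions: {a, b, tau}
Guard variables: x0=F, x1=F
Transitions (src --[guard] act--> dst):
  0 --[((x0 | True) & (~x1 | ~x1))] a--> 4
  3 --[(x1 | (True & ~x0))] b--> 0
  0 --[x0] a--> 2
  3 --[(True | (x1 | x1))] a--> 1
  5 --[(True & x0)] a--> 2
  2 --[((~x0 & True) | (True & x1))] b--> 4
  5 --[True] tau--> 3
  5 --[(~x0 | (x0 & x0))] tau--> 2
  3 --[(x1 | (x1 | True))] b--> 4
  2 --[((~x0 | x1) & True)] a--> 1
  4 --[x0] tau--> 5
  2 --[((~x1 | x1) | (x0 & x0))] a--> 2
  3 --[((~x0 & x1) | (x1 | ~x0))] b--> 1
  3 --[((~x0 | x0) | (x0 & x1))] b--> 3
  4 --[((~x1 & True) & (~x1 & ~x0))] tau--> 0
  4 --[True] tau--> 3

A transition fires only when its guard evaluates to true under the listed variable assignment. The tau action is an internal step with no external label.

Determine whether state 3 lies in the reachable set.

After dropping false guards: 13 live edges.
L0 = {0}
L1 = {4}  cumulative {0,4}
L2 = {3}  cumulative {0,3,4}
L3 = {1}  cumulative {0,1,3,4}
Reach set: {0,1,3,4}
Path to 3: a·tau

Answer: REACHABLE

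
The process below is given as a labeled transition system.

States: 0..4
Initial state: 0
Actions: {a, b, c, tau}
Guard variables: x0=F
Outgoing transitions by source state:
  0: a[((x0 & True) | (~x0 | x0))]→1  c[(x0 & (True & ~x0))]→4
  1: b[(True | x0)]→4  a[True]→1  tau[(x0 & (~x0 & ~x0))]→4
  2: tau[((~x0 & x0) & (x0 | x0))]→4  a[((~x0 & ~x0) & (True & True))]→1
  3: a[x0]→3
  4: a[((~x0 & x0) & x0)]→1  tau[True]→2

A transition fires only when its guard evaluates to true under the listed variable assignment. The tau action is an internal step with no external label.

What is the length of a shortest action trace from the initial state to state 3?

Layered search for 3:
  Layer 0: {0}
  Layer 1: {1}
  Layer 2: {4}
  Layer 3: {2}
3 never appears.

Answer: UNREACHABLE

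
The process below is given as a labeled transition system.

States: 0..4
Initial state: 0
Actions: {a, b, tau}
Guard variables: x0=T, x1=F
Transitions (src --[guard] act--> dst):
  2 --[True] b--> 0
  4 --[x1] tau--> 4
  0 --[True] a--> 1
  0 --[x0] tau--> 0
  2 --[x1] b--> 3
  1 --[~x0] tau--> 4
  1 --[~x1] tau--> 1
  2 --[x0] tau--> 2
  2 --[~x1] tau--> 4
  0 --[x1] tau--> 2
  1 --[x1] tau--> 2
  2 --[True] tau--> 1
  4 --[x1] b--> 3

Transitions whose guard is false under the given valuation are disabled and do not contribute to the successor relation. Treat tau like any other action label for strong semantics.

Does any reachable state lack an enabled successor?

Answer: DEADLOCK-FREE

Trace:
Reachable = {0,1}
  0: a→1  tau→0  [2 out]
  1: tau→1  [1 out]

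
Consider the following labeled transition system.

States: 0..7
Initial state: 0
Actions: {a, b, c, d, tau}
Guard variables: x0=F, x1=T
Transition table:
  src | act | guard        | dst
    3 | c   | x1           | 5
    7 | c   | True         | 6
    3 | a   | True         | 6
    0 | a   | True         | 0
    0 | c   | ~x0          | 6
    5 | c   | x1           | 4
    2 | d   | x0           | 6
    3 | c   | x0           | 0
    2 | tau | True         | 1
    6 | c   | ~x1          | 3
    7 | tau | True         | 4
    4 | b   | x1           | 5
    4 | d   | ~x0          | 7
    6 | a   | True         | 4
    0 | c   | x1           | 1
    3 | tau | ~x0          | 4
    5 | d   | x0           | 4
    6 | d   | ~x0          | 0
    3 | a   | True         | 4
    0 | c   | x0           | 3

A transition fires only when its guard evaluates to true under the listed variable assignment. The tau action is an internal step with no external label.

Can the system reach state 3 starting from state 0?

Answer: UNREACHABLE

Analysis:
Guard filter leaves 15 enabled edge(s).
depth 0: {0}
depth 1: {1,6}  total {0,1,6}
depth 2: {4}  total {0,1,4,6}
depth 3: {5,7}  total {0,1,4,5,6,7}
R = {0,1,4,5,6,7}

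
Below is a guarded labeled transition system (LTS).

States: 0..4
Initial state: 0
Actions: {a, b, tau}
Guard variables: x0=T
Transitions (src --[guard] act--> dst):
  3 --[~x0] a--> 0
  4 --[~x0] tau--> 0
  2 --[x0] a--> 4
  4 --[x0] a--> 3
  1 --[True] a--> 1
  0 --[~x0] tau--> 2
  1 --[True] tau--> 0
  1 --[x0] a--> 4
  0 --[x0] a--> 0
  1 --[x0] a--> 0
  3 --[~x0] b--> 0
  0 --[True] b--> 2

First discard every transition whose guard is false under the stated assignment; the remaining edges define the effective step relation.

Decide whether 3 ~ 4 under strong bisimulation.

Answer: NOT BISIMILAR

Working:
Refine partition for ~:
  round 0: {{0,1,2,3,4}}
  round 1: {{0},{1},{2,4},{3}}
  round 2: {{0},{1},{2},{3},{4}}
stable after 3 split(s): 5 block(s)
class of 3: {3}; class of 4: {4}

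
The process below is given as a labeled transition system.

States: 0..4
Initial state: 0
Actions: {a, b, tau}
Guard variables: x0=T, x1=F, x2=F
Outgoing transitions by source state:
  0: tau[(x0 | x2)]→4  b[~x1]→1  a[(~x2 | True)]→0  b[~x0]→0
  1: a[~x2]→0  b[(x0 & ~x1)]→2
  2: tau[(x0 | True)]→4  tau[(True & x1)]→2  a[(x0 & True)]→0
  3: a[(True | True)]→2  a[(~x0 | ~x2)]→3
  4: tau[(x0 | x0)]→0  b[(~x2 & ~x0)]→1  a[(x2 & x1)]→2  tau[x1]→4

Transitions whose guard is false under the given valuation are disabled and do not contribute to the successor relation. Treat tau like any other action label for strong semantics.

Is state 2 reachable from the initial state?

10 transition(s) survive guard evaluation.
L0 = {0}
L1 = {1,4}  total {0,1,4}
L2 = {2}  total {0,1,2,4}
R = {0,1,2,4}
trace reaching 2: b·b

Answer: REACHABLE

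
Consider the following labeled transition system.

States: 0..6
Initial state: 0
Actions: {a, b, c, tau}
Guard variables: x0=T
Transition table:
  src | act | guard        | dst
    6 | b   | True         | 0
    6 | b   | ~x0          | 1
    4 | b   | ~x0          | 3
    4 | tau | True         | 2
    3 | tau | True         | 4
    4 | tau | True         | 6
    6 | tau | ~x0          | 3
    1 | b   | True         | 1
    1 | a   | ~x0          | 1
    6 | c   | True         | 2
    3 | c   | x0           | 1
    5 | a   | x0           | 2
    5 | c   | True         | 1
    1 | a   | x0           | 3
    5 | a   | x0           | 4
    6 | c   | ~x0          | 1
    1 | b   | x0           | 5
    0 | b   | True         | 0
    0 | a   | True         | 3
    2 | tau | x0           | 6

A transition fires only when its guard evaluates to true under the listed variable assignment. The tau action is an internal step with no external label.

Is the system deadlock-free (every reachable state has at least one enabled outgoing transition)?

Reach set: {0,1,2,3,4,5,6}
  0: a→3  b→0  [2 out]
  1: a→3  b→1  b→5  [3 out]
  2: tau→6  [1 out]
  3: c→1  tau→4  [2 out]
  4: tau→2  tau→6  [2 out]
  5: a→2  a→4  c→1  [3 out]
  6: b→0  c→2  [2 out]

Answer: DEADLOCK-FREE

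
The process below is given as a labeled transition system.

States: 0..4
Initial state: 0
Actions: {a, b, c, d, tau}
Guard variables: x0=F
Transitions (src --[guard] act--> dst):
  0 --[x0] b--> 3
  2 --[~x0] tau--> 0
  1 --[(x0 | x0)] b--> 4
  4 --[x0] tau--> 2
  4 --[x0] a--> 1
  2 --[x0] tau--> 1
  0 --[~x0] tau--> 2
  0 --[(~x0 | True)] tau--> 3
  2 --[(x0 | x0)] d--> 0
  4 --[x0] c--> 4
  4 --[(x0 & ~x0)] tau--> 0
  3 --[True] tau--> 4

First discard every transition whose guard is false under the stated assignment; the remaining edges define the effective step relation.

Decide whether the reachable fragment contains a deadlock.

Reachable = {0,2,3,4}
  0: tau→2  tau→3  [deg 2]
  2: tau→0  [deg 1]
  3: tau→4  [deg 1]
  4: ∅  [STUCK]
trace reaching 4: tau·tau

Answer: DEADLOCK at state 4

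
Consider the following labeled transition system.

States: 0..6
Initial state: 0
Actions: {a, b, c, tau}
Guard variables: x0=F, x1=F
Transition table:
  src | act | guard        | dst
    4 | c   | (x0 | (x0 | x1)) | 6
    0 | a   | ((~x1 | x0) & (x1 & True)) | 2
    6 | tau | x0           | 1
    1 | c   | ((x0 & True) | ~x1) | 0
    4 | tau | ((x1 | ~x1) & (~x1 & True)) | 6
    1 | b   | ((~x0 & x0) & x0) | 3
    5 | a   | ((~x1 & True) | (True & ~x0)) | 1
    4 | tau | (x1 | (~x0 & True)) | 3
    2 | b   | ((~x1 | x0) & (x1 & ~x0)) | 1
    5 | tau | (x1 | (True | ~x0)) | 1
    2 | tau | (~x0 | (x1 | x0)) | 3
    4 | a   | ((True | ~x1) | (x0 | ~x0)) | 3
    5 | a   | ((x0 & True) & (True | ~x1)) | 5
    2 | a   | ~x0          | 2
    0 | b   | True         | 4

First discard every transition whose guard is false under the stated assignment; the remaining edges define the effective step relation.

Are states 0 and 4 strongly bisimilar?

Answer: NOT BISIMILAR

Trace:
Compute ~ classes (split until stable):
  round 0: {{0,1,2,3,4,5,6}}
  round 1: {{0},{1},{2,4,5},{3,6}}
  round 2: {{0},{1},{2},{3,6},{4},{5}}
Fixed point at round 3; 6 class(es).
0∈{0}, 4∈{4}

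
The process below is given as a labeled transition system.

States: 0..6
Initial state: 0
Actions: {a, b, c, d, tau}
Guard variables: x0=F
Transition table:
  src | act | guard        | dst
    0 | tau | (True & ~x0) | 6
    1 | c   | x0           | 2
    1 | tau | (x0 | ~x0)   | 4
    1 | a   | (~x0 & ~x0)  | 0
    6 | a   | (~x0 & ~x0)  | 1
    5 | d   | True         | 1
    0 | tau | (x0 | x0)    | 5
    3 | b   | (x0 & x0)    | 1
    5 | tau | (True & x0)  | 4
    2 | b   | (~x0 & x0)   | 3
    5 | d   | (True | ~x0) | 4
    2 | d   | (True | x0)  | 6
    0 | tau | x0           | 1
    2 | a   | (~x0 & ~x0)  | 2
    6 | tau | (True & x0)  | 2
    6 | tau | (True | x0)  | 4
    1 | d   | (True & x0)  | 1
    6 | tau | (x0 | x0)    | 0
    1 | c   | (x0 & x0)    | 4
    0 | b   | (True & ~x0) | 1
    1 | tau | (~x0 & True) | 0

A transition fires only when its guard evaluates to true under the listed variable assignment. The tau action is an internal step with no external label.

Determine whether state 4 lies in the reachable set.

Answer: REACHABLE

Trace:
Guard filter leaves 11 enabled edge(s).
Layer 0: {0}
Layer 1: {1,6}  now seen {0,1,6}
Layer 2: {4}  now seen {0,1,4,6}
Reachable = {0,1,4,6}
witness 4: tau·tau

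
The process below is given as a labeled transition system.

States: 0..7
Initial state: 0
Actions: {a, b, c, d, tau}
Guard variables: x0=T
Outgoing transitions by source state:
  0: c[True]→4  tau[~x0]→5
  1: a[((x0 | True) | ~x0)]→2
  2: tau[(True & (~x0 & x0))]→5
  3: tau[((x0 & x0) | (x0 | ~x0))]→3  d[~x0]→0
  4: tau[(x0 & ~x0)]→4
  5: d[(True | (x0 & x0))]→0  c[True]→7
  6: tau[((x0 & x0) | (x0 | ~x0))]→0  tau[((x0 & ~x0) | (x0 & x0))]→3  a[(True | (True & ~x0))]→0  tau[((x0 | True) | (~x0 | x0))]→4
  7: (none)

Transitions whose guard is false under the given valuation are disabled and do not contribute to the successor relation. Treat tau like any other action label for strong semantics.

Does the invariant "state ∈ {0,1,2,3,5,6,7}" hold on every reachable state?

Safe = {0,1,2,3,5,6,7}
R = {0,4}
  0: safe
  4: ✗ unsafe
witness against invariant: c → 4

Answer: INVARIANT VIOLATED at state 4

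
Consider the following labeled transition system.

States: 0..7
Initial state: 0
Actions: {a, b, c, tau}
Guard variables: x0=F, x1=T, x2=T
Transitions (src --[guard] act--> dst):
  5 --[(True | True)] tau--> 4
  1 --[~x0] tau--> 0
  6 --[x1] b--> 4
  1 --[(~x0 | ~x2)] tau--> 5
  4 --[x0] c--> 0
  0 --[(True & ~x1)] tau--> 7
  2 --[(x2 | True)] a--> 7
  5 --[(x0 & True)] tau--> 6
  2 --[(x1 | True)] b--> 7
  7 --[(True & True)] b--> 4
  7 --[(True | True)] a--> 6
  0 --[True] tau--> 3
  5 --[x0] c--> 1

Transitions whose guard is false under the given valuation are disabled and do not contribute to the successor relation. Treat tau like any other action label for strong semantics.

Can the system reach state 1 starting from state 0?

Answer: UNREACHABLE

Working:
After dropping false guards: 9 live edges.
depth 0: {0}
depth 1: {3}  now seen {0,3}
Reach set: {0,3}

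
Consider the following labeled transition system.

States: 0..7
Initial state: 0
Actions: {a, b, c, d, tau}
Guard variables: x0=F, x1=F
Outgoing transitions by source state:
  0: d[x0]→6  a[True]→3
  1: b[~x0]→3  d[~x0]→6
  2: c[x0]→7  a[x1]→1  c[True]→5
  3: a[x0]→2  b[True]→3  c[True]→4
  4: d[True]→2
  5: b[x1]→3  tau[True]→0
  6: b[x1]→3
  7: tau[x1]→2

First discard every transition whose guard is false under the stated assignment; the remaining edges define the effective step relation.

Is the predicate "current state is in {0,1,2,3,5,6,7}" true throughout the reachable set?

Allowed set {0,1,2,3,5,6,7}
Reachable = {0,2,3,4,5}
  0: safe
  2: safe
  3: safe
  4: VIOLATES
  5: safe
reach 4 via a·c — violates

Answer: INVARIANT VIOLATED at state 4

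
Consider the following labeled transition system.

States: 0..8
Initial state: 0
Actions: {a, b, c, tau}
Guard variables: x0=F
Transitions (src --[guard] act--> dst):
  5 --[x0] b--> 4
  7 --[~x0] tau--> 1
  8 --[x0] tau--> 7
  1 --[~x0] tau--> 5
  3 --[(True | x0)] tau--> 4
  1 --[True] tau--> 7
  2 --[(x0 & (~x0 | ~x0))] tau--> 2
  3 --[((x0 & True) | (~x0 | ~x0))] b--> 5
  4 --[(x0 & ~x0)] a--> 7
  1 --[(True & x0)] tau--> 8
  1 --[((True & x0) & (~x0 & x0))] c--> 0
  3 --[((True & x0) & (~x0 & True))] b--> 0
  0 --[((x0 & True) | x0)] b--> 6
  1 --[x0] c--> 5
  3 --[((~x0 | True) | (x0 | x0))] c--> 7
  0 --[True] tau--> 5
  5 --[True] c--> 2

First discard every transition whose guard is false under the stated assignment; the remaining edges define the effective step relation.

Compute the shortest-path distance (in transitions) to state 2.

Layered search for 2:
  Layer 0: {0}
  Layer 1: {5}
  Layer 2: {2}
depth(2)=2, e.g. tau·c

Answer: 2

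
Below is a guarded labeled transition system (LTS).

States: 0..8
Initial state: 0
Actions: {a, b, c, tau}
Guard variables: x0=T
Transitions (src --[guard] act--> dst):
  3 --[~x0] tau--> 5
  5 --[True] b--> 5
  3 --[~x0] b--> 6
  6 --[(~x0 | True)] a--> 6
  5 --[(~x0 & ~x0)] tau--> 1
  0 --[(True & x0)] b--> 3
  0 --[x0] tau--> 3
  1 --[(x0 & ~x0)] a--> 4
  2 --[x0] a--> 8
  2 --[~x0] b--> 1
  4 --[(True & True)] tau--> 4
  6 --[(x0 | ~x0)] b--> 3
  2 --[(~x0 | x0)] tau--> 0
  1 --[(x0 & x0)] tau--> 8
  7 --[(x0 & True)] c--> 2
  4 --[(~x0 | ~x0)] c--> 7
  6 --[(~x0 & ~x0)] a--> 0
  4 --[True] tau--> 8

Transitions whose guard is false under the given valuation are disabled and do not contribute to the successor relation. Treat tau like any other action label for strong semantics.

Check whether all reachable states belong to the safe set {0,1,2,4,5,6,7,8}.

Allowed set {0,1,2,4,5,6,7,8}
R = {0,3}
  0: ok
  3: outside
witness against invariant: b → 3

Answer: INVARIANT VIOLATED at state 3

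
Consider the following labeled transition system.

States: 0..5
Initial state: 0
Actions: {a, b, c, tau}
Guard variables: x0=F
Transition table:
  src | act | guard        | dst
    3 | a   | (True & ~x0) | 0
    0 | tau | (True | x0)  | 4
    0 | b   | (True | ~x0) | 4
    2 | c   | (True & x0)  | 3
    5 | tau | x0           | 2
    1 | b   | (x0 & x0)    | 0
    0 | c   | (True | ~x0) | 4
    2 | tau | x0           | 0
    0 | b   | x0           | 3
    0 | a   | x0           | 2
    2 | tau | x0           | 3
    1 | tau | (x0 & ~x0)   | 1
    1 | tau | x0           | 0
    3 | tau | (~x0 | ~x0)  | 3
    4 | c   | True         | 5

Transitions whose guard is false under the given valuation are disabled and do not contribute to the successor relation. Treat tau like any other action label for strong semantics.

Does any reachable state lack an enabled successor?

Reach set: {0,4,5}
  0: b→4  c→4  tau→4  [3 exit(s)]
  4: c→5  [1 exit(s)]
  5: ∅  [no exit]
Path to 5: tau·c

Answer: DEADLOCK at state 5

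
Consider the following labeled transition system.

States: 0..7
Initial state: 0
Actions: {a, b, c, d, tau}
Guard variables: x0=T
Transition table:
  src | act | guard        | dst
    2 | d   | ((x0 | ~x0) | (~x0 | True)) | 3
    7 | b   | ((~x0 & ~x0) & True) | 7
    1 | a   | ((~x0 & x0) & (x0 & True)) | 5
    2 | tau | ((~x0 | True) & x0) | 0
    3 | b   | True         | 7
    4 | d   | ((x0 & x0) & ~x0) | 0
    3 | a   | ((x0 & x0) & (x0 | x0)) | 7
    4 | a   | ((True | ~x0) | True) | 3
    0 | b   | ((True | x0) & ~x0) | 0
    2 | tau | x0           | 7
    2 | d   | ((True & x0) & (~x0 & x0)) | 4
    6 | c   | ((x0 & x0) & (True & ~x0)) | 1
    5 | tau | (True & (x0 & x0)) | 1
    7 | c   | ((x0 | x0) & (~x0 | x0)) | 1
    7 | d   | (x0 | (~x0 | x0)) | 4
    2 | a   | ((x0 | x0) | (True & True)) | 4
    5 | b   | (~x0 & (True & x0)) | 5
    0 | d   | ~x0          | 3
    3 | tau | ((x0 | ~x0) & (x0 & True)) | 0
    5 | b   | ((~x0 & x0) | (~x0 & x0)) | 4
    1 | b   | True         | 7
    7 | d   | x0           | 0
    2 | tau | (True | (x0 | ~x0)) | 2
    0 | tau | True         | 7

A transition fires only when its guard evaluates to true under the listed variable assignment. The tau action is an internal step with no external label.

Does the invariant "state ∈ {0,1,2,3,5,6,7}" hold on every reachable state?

Allowed set {0,1,2,3,5,6,7}
R = {0,1,3,4,7}
  0: ✓
  1: ✓
  3: ✓
  4: VIOLATES
  7: ✓
counterexample path to 4: tau·d

Answer: INVARIANT VIOLATED at state 4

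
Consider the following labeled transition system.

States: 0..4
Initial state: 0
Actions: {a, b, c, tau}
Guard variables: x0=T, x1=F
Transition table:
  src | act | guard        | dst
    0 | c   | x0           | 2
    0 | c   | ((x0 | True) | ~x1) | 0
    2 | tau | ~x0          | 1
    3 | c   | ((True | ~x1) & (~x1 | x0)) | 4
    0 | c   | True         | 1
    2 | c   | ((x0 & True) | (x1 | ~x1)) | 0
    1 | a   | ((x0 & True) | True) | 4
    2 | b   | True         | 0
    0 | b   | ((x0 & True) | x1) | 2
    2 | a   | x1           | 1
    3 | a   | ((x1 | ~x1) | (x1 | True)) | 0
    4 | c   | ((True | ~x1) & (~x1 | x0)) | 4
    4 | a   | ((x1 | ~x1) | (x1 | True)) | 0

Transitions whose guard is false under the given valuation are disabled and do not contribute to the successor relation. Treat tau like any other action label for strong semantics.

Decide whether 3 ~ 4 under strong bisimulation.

Answer: BISIMILAR

Trace:
Refine partition for ~:
  π0 = {{0,1,2,3,4}}
  π1 = {{0,2},{1},{3,4}}
  π2 = {{0},{1},{2},{3,4}}
4 equivalence class(es) (converged in 3)
3∈{3,4}, 4∈{3,4}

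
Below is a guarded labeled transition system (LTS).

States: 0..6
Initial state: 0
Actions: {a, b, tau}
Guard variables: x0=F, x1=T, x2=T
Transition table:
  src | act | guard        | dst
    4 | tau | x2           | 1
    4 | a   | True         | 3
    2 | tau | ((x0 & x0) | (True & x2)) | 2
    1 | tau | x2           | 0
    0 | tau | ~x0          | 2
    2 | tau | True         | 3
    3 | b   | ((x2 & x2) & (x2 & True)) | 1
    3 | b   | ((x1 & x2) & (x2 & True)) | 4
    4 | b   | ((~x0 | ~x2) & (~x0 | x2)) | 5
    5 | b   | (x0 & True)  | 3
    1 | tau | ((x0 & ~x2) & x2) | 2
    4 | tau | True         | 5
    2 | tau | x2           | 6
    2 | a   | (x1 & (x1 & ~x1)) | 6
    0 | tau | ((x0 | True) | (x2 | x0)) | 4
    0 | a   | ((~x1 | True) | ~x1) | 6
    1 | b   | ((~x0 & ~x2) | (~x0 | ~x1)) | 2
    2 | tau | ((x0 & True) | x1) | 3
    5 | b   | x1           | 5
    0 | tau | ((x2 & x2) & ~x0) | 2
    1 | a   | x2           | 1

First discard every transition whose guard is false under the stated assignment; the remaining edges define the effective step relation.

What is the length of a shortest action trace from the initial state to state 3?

Answer: 2

Trace:
Layered search for 3:
  L0 = {0}
  L1 = {2,4,6}
  L2 = {1,3,5}
depth(3)=2, e.g. tau·tau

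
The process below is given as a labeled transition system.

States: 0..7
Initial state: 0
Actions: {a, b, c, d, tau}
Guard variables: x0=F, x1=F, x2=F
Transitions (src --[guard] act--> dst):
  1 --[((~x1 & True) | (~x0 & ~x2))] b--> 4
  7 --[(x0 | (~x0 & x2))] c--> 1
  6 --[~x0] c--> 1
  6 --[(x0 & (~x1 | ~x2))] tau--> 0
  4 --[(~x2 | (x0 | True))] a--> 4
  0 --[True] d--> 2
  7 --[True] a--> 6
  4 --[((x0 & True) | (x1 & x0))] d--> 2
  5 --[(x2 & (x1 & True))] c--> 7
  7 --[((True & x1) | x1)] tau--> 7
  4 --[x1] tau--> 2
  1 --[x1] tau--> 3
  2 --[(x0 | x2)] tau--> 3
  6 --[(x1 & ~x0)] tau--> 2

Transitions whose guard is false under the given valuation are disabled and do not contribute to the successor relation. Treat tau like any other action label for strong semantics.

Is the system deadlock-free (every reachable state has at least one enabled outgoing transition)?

Answer: DEADLOCK at state 2

Working:
Reachable = {0,2}
  0: d→2  [1 exit(s)]
  2: ∅  [deadlock]
witness 2: d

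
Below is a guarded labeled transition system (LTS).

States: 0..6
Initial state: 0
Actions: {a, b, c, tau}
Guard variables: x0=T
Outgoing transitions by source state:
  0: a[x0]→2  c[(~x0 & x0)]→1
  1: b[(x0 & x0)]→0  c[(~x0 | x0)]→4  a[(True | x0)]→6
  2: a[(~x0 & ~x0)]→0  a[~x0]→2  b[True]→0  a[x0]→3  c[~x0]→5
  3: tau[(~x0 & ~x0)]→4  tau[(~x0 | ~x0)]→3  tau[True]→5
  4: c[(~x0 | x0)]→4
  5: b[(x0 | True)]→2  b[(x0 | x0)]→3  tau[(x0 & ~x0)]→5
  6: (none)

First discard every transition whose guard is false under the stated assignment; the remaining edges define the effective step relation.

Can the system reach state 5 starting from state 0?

Guard filter leaves 10 enabled edge(s).
Layer 0: {0}
Layer 1: {2}  cumulative {0,2}
Layer 2: {3}  cumulative {0,2,3}
Layer 3: {5}  cumulative {0,2,3,5}
Reach set: {0,2,3,5}
witness 5: a·a·tau

Answer: REACHABLE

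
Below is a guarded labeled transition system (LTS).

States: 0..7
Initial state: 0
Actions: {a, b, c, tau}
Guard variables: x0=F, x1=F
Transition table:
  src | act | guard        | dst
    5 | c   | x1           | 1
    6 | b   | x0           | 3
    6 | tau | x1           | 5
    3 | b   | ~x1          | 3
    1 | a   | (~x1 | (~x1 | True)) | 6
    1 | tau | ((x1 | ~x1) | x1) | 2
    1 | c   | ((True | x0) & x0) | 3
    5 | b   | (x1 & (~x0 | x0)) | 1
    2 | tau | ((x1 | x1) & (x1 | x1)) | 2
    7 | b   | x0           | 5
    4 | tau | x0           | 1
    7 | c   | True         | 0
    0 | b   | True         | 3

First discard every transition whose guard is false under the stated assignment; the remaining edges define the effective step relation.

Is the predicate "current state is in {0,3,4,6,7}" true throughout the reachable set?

Inv-set: {0,3,4,6,7}
R = {0,3}
  0: ok
  3: ok

Answer: INVARIANT HOLDS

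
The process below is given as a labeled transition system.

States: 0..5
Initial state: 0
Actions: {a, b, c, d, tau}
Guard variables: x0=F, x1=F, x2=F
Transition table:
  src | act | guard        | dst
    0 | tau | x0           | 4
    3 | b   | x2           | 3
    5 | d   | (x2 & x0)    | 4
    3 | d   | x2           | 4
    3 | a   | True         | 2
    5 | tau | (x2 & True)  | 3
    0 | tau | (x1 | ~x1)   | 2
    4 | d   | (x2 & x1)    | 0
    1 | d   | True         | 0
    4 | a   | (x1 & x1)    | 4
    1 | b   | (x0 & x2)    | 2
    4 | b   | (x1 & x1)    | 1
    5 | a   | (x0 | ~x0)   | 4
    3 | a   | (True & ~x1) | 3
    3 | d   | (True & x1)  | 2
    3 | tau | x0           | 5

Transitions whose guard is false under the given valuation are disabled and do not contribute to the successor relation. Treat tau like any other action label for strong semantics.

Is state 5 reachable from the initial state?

After dropping false guards: 5 live edges.
Layer 0: {0}
Layer 1: {2}  total {0,2}
Reach set: {0,2}

Answer: UNREACHABLE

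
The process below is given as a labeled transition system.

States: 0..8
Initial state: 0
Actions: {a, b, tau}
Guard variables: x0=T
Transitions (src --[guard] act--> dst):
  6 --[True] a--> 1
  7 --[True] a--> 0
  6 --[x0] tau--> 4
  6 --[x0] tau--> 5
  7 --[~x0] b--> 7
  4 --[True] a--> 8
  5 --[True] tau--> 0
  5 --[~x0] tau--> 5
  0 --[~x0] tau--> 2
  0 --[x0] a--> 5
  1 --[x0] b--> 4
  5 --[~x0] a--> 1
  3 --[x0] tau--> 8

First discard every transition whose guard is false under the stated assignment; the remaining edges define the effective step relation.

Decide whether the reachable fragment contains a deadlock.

Answer: DEADLOCK-FREE

Working:
Reach set: {0,5}
  0: a→5  [1 exit(s)]
  5: tau→0  [1 exit(s)]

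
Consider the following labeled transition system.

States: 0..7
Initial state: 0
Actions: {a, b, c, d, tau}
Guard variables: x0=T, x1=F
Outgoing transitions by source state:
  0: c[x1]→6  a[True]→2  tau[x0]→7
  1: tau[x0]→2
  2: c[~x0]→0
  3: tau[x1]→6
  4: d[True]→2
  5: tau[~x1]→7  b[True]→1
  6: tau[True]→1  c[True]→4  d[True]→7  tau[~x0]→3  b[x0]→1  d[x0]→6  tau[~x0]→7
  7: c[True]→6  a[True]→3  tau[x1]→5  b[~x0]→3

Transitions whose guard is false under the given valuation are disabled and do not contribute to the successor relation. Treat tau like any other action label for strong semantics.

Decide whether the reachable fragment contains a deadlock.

R = {0,1,2,3,4,6,7}
  0: a→2  tau→7  [deg 2]
  1: tau→2  [deg 1]
  2: ∅  [deadlock]
  3: ∅  [deadlock]
  4: d→2  [deg 1]
  6: b→1  c→4  d→6  d→7  tau→1  [deg 5]
  7: a→3  c→6  [deg 2]
witness 2: a

Answer: DEADLOCK at state 2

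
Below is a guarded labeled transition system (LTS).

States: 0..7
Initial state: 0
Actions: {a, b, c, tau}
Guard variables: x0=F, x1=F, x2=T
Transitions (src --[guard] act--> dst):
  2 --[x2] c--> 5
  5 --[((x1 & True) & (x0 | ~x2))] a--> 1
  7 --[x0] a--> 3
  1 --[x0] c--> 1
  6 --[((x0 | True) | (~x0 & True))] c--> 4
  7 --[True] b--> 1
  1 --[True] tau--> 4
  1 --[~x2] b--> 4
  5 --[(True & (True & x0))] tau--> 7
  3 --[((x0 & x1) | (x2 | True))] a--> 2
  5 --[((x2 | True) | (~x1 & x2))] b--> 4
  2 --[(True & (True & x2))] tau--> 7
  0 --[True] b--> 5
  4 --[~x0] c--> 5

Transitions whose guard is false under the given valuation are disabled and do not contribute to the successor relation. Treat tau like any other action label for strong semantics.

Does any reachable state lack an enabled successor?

R = {0,4,5}
  0: b→5  [1 out]
  4: c→5  [1 out]
  5: b→4  [1 out]

Answer: DEADLOCK-FREE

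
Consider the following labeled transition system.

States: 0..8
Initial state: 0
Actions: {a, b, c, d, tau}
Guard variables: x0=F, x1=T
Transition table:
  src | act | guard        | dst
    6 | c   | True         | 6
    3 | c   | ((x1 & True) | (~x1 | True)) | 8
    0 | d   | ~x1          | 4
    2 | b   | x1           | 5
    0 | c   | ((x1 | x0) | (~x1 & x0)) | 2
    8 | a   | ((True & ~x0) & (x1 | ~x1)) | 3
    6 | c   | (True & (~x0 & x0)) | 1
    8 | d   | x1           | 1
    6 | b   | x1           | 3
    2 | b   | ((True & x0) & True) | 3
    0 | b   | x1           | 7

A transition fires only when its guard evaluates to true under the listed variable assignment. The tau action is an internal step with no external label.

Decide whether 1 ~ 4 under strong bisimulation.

Compute ~ classes (split until stable):
  P[0] = {{0,1,2,3,4,5,6,7,8}}
  P[1] = {{0,6},{1,4,5,7},{2},{3},{8}}
  P[2] = {{0},{1,4,5,7},{2},{3},{6},{8}}
stable after 3 split(s): 6 block(s)
class of 1: {1,4,5,7}; class of 4: {1,4,5,7}

Answer: BISIMILAR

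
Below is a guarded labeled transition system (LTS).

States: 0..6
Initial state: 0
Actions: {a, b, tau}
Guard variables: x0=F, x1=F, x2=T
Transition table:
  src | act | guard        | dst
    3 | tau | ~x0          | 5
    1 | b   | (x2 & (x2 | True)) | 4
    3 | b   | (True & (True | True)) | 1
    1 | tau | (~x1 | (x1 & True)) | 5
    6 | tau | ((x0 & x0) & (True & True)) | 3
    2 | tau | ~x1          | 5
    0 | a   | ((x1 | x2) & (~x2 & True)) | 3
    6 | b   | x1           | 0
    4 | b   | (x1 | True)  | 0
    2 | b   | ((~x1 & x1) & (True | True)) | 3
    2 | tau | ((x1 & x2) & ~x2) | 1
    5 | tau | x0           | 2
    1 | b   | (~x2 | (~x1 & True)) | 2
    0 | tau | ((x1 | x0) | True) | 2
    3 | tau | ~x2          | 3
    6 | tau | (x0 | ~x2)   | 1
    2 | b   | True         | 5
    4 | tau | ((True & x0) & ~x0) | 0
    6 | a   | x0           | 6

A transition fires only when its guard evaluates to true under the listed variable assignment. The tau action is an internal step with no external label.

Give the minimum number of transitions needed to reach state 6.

Answer: UNREACHABLE

Analysis:
Breadth-first toward 6:
  L0 = {0}
  L1 = {2}
  L2 = {5}
6 never appears.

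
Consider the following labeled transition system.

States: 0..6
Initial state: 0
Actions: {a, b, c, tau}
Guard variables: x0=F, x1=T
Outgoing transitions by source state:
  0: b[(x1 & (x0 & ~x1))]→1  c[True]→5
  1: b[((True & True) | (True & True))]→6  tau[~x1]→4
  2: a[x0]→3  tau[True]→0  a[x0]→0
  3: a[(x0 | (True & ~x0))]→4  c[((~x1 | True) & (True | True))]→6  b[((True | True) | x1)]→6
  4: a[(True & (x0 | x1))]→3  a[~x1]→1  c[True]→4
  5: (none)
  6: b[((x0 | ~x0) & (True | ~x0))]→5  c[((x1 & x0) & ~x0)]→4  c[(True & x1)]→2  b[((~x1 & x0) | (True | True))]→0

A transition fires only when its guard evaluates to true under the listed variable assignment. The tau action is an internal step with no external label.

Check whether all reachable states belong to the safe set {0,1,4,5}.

Allowed set {0,1,4,5}
R = {0,5}
  0: ok
  5: ok

Answer: INVARIANT HOLDS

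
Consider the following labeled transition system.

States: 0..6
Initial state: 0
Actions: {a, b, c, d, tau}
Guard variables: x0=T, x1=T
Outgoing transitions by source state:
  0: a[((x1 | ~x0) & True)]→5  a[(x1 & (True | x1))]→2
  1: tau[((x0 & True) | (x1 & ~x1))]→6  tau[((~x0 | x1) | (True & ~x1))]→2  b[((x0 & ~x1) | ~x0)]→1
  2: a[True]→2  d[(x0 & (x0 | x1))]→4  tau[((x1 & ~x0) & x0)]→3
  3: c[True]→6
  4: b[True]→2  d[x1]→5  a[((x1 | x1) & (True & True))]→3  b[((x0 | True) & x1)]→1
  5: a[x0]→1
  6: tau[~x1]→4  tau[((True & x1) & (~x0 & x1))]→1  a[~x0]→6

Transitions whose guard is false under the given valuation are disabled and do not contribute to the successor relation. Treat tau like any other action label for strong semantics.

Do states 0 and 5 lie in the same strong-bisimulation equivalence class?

Refine partition for ~:
  round 0: {{0,1,2,3,4,5,6}}
  round 1: {{0,5},{1},{2},{3},{4},{6}}
  round 2: {{0},{1},{2},{3},{4},{5},{6}}
stable after 3 split(s): 7 block(s)
[0]={0}  [5]={5}

Answer: NOT BISIMILAR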